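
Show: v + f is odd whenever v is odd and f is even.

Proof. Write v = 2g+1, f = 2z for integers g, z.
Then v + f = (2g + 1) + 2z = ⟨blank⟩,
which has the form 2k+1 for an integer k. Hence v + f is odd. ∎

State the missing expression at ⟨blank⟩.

2(g + z) + 1

Expanding: (2g + 1) + 2z = 2g + 2z + 1.
Every term except the constant is even, so this is 2(g + z) + 1,
and g + z ∈ ℤ gives the required form.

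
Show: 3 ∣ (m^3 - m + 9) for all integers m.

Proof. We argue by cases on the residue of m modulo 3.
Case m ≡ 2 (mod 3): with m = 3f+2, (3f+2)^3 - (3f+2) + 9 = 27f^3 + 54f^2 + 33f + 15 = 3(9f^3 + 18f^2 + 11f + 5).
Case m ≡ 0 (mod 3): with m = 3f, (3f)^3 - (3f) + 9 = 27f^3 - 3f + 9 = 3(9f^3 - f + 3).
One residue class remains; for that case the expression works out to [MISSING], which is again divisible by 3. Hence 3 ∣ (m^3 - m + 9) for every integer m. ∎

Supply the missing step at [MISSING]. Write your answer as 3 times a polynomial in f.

Only m ≡ 1 (mod 3) is unaccounted for. Put m = 3f+1:
(3f+1)^3 - (3f+1) + 9 expands to 27f^3 + 27f^2 + 6f + 9,
and factoring out 3 leaves 3(9f^3 + 9f^2 + 2f + 3).

3(9f^3 + 9f^2 + 2f + 3)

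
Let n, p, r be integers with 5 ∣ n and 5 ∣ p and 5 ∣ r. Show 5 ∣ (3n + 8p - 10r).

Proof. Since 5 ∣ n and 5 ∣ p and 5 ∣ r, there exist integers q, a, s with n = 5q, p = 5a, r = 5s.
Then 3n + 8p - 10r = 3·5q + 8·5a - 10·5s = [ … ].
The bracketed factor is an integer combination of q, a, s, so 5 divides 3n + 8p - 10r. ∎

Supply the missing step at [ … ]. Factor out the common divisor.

5(8a + 3q - 10s)

Each term has a factor of 5: 3·5q + 8·5a - 10·5s = 5·(8a + 3q - 10s).
Since 8a + 3q - 10s is an integer, 5 ∣ (3n + 8p - 10r).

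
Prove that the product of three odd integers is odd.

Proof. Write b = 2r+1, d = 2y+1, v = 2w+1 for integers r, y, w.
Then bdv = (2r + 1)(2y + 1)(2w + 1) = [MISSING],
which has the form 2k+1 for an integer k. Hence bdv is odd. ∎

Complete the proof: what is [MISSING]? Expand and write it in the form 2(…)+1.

2(4rwy + 2rw + 2ry + r + 2wy + w + y) + 1

Expanding: (2r + 1)(2y + 1)(2w + 1) = 8rwy + 4rw + 4ry + 2r + 4wy + 2w + 2y + 1.
Every term except the constant is even, so this is 2(4rwy + 2rw + 2ry + r + 2wy + w + y) + 1,
and 4rwy + 2rw + 2ry + r + 2wy + w + y ∈ ℤ gives the required form.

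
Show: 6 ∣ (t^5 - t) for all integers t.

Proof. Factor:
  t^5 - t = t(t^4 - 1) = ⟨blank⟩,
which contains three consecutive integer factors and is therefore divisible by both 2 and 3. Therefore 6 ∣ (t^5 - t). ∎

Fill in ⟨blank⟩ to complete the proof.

t^4 - 1 = (t^2 - 1)(t^2 + 1), and t^2 - 1 = (t-1)(t+1).
So t(t^4 - 1) = (t - 1)t(t + 1)(t^2 + 1).

(t - 1)t(t + 1)(t^2 + 1)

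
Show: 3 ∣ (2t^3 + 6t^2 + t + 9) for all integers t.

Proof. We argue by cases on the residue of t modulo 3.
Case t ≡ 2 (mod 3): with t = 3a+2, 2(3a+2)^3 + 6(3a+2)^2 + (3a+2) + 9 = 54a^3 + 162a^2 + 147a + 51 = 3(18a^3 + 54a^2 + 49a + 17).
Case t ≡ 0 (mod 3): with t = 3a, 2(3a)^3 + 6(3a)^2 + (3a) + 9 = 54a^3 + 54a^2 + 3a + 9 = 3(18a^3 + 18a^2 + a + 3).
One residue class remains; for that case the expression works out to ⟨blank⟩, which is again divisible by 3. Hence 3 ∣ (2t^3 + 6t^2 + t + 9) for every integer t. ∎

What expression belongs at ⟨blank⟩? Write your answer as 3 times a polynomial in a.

3(18a^3 + 36a^2 + 19a + 6)

Only t ≡ 1 (mod 3) is unaccounted for. Put t = 3a+1:
2(3a+1)^3 + 6(3a+1)^2 + (3a+1) + 9 expands to 54a^3 + 108a^2 + 57a + 18,
and factoring out 3 leaves 3(18a^3 + 36a^2 + 19a + 6).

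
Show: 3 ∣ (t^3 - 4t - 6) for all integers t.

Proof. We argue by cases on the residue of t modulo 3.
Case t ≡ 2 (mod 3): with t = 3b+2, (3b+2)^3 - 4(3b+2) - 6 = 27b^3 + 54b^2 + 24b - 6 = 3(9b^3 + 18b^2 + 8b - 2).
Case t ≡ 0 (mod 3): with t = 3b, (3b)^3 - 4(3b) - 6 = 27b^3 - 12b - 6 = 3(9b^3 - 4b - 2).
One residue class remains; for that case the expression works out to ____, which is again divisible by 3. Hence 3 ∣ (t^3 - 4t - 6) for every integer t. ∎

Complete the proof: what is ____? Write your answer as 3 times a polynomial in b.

3(9b^3 + 9b^2 - b - 3)

The residues treated are {2, 0}, so the missing case is t ≡ 1 (mod 3); write t = 3b+1.
Then (3b+1)^3 - 4(3b+1) - 6 = 27b^3 + 27b^2 - 3b - 9 = 3(9b^3 + 9b^2 - b - 3).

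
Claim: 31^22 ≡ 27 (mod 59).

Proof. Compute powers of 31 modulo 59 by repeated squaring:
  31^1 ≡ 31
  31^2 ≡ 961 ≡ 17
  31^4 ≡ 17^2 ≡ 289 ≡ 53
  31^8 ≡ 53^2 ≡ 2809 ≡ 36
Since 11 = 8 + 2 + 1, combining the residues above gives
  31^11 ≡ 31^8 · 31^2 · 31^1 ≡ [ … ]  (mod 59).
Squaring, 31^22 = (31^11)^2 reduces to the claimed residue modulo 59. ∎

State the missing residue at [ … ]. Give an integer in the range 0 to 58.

33

Multiply the listed residues: 36 · 17 · 31 = 612 → 18972.
Reducing modulo 59: 18972 = 321·59 + 33, so 31^11 ≡ 33.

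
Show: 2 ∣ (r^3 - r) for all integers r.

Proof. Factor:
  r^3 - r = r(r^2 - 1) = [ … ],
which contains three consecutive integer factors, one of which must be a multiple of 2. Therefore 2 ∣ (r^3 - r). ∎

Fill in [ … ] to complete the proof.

r(r^2 - 1) = r(r - 1)(r + 1) = (r - 1)r(r + 1).
These three factors are consecutive integers, so their product is divisible by 2.

(r - 1)r(r + 1)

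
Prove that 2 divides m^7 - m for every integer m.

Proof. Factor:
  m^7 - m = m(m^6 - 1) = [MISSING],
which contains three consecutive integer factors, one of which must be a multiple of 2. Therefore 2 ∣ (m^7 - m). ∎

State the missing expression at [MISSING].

m^6 - 1 = (m^2 - 1)(m^4 + m^2 + 1), and m^2 - 1 = (m-1)(m+1).
So m(m^6 - 1) = (m - 1)m(m + 1)(m^4 + m^2 + 1).

(m - 1)m(m + 1)(m^4 + m^2 + 1)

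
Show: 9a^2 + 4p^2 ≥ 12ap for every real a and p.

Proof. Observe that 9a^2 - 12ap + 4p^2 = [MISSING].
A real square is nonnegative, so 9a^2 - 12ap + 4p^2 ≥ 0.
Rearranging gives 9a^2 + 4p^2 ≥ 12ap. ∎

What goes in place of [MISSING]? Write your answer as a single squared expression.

The leading and trailing coefficients are 3^2 and 2^2, and 12 = 2·3·2, so the trinomial is (3a - 2p)^2.
Hence 9a^2 - 12ap + 4p^2 ≥ 0.

(3a - 2p)^2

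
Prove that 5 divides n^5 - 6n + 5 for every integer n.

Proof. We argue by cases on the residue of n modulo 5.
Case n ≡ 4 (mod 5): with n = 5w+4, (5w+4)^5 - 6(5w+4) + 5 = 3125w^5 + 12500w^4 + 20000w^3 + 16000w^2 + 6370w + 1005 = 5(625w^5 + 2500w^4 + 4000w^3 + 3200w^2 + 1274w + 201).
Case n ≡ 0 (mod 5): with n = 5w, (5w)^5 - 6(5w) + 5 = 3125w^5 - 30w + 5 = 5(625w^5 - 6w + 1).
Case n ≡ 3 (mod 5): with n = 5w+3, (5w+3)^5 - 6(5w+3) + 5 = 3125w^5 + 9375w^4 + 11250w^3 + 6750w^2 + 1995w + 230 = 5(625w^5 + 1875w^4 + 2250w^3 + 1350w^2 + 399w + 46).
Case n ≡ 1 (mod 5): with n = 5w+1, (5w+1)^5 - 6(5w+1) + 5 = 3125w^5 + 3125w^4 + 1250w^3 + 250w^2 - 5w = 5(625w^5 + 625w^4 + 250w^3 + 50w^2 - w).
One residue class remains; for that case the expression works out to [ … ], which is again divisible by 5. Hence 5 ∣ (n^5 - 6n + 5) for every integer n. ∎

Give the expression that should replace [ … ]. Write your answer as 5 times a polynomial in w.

5(625w^5 + 1250w^4 + 1000w^3 + 400w^2 + 74w + 5)

The residues treated are {4, 0, 3, 1}, so the missing case is n ≡ 2 (mod 5); write n = 5w+2.
Then (5w+2)^5 - 6(5w+2) + 5 = 3125w^5 + 6250w^4 + 5000w^3 + 2000w^2 + 370w + 25 = 5(625w^5 + 1250w^4 + 1000w^3 + 400w^2 + 74w + 5).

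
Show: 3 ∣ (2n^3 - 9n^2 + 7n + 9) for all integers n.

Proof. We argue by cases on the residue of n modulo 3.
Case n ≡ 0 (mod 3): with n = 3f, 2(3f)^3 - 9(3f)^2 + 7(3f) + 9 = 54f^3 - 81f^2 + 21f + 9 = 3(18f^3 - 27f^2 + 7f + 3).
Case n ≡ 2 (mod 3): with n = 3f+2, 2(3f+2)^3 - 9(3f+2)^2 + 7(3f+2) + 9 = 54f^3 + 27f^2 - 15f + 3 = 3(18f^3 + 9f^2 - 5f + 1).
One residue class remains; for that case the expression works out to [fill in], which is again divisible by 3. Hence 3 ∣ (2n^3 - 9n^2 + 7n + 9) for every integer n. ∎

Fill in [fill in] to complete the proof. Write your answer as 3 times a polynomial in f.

3(18f^3 - 9f^2 - 5f + 3)

Only n ≡ 1 (mod 3) is unaccounted for. Put n = 3f+1:
2(3f+1)^3 - 9(3f+1)^2 + 7(3f+1) + 9 expands to 54f^3 - 27f^2 - 15f + 9,
and factoring out 3 leaves 3(18f^3 - 9f^2 - 5f + 3).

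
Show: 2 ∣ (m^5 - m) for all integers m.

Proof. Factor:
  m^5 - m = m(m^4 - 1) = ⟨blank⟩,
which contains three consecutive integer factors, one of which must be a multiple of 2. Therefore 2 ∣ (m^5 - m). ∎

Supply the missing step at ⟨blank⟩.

(m - 1)m(m + 1)(m^2 + 1)

m^4 - 1 = (m^2 - 1)(m^2 + 1), and m^2 - 1 = (m-1)(m+1).
So m(m^4 - 1) = (m - 1)m(m + 1)(m^2 + 1).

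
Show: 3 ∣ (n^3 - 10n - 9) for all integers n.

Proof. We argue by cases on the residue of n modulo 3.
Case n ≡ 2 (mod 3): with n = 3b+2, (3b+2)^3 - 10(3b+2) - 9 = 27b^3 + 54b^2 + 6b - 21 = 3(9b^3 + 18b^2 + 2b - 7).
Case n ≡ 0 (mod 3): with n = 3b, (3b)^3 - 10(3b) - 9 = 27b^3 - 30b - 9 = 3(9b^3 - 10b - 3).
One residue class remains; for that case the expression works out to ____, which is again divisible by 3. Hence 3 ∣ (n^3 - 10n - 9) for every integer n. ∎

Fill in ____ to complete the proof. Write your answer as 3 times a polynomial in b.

3(9b^3 + 9b^2 - 7b - 6)

Only n ≡ 1 (mod 3) is unaccounted for. Put n = 3b+1:
(3b+1)^3 - 10(3b+1) - 9 expands to 27b^3 + 27b^2 - 21b - 18,
and factoring out 3 leaves 3(9b^3 + 9b^2 - 7b - 6).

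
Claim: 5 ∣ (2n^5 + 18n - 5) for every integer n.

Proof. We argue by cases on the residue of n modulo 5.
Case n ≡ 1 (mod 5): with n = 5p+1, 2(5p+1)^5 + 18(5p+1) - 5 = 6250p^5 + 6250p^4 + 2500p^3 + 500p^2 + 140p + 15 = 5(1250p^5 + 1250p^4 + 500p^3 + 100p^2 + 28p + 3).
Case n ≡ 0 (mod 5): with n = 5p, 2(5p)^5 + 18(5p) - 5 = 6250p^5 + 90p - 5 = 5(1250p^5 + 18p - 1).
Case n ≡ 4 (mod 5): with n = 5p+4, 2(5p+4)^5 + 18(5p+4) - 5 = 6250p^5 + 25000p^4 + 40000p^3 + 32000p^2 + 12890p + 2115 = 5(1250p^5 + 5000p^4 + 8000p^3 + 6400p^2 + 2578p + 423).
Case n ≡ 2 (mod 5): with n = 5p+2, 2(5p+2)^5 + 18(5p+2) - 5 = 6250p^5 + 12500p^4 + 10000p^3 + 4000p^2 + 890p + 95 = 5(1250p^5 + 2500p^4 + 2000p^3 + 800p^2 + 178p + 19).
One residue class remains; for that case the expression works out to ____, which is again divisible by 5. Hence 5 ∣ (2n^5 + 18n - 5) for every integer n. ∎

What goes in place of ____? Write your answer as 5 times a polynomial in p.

5(1250p^5 + 3750p^4 + 4500p^3 + 2700p^2 + 828p + 107)

The residues treated are {1, 0, 4, 2}, so the missing case is n ≡ 3 (mod 5); write n = 5p+3.
Then 2(5p+3)^5 + 18(5p+3) - 5 = 6250p^5 + 18750p^4 + 22500p^3 + 13500p^2 + 4140p + 535 = 5(1250p^5 + 3750p^4 + 4500p^3 + 2700p^2 + 828p + 107).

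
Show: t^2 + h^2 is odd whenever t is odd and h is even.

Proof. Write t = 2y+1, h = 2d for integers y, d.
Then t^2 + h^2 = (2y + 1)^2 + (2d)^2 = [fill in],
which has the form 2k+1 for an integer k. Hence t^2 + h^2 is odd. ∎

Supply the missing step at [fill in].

2(2d^2 + 2y^2 + 2y) + 1

(2y + 1)^2 + (2d)^2 = 4d^2 + 4y^2 + 4y + 1
= 2(2d^2 + 2y^2 + 2y) + 1.
Since 2d^2 + 2y^2 + 2y is an integer, the sum of squares is of the form 2k+1 for an integer k.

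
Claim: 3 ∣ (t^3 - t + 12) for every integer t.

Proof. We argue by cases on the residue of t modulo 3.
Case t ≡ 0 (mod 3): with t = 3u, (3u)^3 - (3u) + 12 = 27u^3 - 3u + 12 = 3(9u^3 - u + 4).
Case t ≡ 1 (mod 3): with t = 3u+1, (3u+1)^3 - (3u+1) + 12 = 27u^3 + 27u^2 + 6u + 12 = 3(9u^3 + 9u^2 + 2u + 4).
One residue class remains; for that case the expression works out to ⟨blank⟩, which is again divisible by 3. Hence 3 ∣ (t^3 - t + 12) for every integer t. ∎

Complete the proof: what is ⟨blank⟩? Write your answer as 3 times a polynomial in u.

Only t ≡ 2 (mod 3) is unaccounted for. Put t = 3u+2:
(3u+2)^3 - (3u+2) + 12 expands to 27u^3 + 54u^2 + 33u + 18,
and factoring out 3 leaves 3(9u^3 + 18u^2 + 11u + 6).

3(9u^3 + 18u^2 + 11u + 6)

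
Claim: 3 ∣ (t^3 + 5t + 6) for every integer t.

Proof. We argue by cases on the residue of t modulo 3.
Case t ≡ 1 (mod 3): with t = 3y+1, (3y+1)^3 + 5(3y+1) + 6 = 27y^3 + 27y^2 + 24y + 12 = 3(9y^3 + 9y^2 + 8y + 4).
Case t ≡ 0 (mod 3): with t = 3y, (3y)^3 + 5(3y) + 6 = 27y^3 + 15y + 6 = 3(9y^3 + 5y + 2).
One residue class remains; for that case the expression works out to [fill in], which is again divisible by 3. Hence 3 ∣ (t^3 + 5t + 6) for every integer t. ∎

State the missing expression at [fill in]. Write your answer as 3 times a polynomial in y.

3(9y^3 + 18y^2 + 17y + 8)

Only t ≡ 2 (mod 3) is unaccounted for. Put t = 3y+2:
(3y+2)^3 + 5(3y+2) + 6 expands to 27y^3 + 54y^2 + 51y + 24,
and factoring out 3 leaves 3(9y^3 + 18y^2 + 17y + 8).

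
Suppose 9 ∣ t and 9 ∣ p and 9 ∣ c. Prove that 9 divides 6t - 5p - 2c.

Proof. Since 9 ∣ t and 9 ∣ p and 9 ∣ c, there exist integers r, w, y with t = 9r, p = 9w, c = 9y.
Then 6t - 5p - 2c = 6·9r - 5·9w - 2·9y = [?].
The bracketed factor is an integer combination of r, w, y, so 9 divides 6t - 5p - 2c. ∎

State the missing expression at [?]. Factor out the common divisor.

Each term has a factor of 9: 6·9r - 5·9w - 2·9y = 9·(6r - 5w - 2y).
Since 6r - 5w - 2y is an integer, 9 ∣ (6t - 5p - 2c).

9(6r - 5w - 2y)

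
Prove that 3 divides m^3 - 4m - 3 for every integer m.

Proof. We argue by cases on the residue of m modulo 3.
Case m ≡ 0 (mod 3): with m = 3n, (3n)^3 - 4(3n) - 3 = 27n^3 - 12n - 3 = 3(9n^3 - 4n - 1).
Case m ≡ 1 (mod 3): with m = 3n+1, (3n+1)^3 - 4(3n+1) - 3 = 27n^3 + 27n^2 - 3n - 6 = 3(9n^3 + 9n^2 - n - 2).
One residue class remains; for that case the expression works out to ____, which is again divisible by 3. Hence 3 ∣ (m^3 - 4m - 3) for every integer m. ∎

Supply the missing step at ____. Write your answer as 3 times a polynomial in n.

Only m ≡ 2 (mod 3) is unaccounted for. Put m = 3n+2:
(3n+2)^3 - 4(3n+2) - 3 expands to 27n^3 + 54n^2 + 24n - 3,
and factoring out 3 leaves 3(9n^3 + 18n^2 + 8n - 1).

3(9n^3 + 18n^2 + 8n - 1)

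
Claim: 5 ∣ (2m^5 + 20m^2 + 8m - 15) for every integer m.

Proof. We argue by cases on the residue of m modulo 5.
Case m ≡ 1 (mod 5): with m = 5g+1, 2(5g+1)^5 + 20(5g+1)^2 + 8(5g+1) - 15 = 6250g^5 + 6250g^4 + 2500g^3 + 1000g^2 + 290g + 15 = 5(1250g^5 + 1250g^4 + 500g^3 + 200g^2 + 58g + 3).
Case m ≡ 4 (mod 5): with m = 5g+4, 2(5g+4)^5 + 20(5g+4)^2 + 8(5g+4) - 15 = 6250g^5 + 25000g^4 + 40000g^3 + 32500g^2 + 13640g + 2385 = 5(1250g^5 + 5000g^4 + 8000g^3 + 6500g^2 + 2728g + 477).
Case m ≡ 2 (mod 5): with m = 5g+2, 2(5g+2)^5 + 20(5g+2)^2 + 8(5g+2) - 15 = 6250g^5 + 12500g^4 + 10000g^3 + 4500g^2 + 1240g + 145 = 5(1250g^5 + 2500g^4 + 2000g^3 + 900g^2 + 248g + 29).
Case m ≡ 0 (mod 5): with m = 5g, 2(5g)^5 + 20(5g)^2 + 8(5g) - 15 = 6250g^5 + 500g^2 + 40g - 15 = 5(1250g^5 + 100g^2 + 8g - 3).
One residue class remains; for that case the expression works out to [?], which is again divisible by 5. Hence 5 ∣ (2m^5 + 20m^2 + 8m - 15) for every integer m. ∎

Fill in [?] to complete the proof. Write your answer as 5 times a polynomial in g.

5(1250g^5 + 3750g^4 + 4500g^3 + 2800g^2 + 938g + 135)

The residues treated are {1, 4, 2, 0}, so the missing case is m ≡ 3 (mod 5); write m = 5g+3.
Then 2(5g+3)^5 + 20(5g+3)^2 + 8(5g+3) - 15 = 6250g^5 + 18750g^4 + 22500g^3 + 14000g^2 + 4690g + 675 = 5(1250g^5 + 3750g^4 + 4500g^3 + 2800g^2 + 938g + 135).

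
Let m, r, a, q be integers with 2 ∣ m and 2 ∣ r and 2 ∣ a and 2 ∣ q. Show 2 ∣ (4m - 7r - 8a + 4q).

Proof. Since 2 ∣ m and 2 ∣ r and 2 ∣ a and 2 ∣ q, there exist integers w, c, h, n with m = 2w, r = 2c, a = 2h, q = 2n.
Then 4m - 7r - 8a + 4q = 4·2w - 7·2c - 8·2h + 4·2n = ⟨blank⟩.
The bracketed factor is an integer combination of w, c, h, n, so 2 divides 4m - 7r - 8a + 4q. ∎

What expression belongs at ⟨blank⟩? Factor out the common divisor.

Each term has a factor of 2: 4·2w - 7·2c - 8·2h + 4·2n = 2·(-7c - 8h + 4n + 4w).
Since -7c - 8h + 4n + 4w is an integer, 2 ∣ (4m - 7r - 8a + 4q).

2(-7c - 8h + 4n + 4w)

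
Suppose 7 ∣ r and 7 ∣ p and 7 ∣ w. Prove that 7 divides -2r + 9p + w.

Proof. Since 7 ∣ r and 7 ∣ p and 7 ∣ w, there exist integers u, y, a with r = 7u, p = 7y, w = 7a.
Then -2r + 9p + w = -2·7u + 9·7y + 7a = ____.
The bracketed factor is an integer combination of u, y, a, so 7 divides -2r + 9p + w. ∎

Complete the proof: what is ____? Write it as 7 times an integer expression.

7(a - 2u + 9y)

Each term has a factor of 7: -2·7u + 9·7y + 7a = 7·(a - 2u + 9y).
Since a - 2u + 9y is an integer, 7 ∣ (-2r + 9p + w).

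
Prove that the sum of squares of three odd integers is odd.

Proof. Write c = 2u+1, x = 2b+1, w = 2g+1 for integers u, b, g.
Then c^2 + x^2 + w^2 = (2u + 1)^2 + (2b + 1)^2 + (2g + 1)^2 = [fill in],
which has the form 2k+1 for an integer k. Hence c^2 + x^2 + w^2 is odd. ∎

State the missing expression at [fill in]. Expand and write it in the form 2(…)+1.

2(2b^2 + 2b + 2g^2 + 2g + 2u^2 + 2u + 1) + 1

(2u + 1)^2 + (2b + 1)^2 + (2g + 1)^2 = 4b^2 + 4b + 4g^2 + 4g + 4u^2 + 4u + 3
= 2(2b^2 + 2b + 2g^2 + 2g + 2u^2 + 2u + 1) + 1.
Since 2b^2 + 2b + 2g^2 + 2g + 2u^2 + 2u + 1 is an integer, the sum of squares is of the form 2k+1 for an integer k.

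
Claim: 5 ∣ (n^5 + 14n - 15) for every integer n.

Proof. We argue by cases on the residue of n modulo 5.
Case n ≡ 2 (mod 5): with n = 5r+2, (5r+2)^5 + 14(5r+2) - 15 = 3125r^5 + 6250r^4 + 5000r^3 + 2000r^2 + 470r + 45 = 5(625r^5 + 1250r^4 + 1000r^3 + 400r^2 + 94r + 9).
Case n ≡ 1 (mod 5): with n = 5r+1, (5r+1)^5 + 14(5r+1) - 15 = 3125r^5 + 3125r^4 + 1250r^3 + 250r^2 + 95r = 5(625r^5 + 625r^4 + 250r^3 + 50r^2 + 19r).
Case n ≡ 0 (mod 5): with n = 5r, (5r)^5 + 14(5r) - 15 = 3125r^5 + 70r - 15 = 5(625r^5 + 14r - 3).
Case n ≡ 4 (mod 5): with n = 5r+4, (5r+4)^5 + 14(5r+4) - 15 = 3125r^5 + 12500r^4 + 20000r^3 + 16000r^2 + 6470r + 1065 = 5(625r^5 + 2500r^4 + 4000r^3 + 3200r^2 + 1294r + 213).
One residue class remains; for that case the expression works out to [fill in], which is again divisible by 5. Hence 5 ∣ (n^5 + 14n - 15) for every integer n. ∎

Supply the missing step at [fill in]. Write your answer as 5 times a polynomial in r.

5(625r^5 + 1875r^4 + 2250r^3 + 1350r^2 + 419r + 54)

The residues treated are {2, 1, 0, 4}, so the missing case is n ≡ 3 (mod 5); write n = 5r+3.
Then (5r+3)^5 + 14(5r+3) - 15 = 3125r^5 + 9375r^4 + 11250r^3 + 6750r^2 + 2095r + 270 = 5(625r^5 + 1875r^4 + 2250r^3 + 1350r^2 + 419r + 54).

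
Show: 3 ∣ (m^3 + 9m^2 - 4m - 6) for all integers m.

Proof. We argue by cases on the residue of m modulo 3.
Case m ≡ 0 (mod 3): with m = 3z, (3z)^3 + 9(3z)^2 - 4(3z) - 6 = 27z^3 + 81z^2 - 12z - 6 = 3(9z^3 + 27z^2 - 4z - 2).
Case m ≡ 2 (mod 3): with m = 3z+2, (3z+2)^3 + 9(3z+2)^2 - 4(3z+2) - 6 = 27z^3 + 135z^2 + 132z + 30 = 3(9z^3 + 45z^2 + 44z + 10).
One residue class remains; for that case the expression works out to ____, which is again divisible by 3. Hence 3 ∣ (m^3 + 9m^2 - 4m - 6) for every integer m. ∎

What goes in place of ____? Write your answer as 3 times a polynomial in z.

Only m ≡ 1 (mod 3) is unaccounted for. Put m = 3z+1:
(3z+1)^3 + 9(3z+1)^2 - 4(3z+1) - 6 expands to 27z^3 + 108z^2 + 51z,
and factoring out 3 leaves 3(9z^3 + 36z^2 + 17z).

3(9z^3 + 36z^2 + 17z)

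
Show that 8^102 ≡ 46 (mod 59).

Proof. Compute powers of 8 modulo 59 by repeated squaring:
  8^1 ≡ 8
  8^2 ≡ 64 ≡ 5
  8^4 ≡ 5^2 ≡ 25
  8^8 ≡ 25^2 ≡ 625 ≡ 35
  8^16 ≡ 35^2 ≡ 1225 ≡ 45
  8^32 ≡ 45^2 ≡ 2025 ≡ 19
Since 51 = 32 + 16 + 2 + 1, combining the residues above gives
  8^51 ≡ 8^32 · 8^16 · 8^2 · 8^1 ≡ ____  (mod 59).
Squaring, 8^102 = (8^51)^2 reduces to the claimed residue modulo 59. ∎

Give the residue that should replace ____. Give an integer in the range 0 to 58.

39

8^32 · 8^16 · 8^2 · 8^1 ≡ 19 · 45 · 5 · 8 = 34200.
34200 mod 59 = 39, so 8^51 ≡ 39 (mod 59).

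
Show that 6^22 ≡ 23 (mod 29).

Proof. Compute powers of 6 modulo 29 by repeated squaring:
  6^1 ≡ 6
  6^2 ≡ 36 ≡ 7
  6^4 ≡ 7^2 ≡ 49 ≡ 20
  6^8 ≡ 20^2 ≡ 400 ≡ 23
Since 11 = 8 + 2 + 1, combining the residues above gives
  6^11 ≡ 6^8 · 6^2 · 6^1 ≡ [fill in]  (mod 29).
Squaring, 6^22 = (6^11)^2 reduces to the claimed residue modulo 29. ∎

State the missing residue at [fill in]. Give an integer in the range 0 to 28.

9

6^8 · 6^2 · 6^1 ≡ 23 · 7 · 6 = 966.
966 mod 29 = 9, so 6^11 ≡ 9 (mod 29).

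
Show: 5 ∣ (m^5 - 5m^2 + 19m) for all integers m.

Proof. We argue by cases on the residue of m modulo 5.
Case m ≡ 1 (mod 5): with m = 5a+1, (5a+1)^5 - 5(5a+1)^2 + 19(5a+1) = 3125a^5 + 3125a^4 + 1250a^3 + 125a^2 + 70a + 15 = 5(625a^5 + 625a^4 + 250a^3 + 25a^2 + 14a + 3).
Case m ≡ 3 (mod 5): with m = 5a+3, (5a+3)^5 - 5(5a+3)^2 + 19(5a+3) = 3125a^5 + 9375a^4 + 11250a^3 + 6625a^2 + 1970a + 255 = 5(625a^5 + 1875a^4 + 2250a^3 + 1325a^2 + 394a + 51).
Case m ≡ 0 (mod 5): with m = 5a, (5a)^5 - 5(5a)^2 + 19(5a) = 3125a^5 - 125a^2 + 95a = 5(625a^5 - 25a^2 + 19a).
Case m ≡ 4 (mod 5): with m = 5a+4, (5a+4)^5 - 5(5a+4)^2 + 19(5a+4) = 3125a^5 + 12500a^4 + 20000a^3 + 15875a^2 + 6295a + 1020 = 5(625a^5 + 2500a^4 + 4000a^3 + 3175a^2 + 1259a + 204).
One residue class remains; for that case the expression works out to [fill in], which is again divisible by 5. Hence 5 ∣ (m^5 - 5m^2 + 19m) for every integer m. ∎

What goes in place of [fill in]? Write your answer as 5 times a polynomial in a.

The residues treated are {1, 3, 0, 4}, so the missing case is m ≡ 2 (mod 5); write m = 5a+2.
Then (5a+2)^5 - 5(5a+2)^2 + 19(5a+2) = 3125a^5 + 6250a^4 + 5000a^3 + 1875a^2 + 395a + 50 = 5(625a^5 + 1250a^4 + 1000a^3 + 375a^2 + 79a + 10).

5(625a^5 + 1250a^4 + 1000a^3 + 375a^2 + 79a + 10)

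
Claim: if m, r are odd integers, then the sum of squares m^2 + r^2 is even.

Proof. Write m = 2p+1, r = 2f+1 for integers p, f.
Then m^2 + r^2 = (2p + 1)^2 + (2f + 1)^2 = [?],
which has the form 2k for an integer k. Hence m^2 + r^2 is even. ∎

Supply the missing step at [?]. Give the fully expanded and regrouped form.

2(2f^2 + 2f + 2p^2 + 2p + 1)

Expanding: (2p + 1)^2 + (2f + 1)^2 = 4f^2 + 4f + 4p^2 + 4p + 2.
Every term is even; pulling out the factor of 2 gives 2(2f^2 + 2f + 2p^2 + 2p + 1).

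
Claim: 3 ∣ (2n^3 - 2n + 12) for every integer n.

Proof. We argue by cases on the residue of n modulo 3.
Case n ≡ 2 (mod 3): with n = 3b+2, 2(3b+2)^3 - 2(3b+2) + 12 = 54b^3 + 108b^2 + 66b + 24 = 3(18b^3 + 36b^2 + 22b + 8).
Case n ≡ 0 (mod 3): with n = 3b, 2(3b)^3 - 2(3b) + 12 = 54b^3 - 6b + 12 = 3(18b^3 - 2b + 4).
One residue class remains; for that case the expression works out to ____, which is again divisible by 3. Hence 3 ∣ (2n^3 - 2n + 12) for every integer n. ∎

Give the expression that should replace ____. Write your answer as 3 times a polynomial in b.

3(18b^3 + 18b^2 + 4b + 4)

The residues treated are {2, 0}, so the missing case is n ≡ 1 (mod 3); write n = 3b+1.
Then 2(3b+1)^3 - 2(3b+1) + 12 = 54b^3 + 54b^2 + 12b + 12 = 3(18b^3 + 18b^2 + 4b + 4).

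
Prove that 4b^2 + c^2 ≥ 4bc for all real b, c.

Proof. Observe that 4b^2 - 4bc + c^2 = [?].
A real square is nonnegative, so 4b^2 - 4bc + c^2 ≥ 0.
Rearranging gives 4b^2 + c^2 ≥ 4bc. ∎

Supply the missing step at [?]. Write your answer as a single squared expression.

(2b - c)^2

The leading and trailing coefficients are 2^2 and 1^2, and 4 = 2·2·1, so the trinomial is (2b - c)^2.
Hence 4b^2 - 4bc + c^2 ≥ 0.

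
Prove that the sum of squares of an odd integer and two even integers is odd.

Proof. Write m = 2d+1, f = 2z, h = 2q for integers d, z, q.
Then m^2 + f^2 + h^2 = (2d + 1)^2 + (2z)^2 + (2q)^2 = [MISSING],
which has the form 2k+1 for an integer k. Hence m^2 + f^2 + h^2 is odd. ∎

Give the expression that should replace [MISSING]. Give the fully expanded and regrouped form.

2(2d^2 + 2d + 2q^2 + 2z^2) + 1

Expanding: (2d + 1)^2 + (2z)^2 + (2q)^2 = 4d^2 + 4d + 4q^2 + 4z^2 + 1.
Every term except the constant is even, so this is 2(2d^2 + 2d + 2q^2 + 2z^2) + 1,
and 2d^2 + 2d + 2q^2 + 2z^2 ∈ ℤ gives the required form.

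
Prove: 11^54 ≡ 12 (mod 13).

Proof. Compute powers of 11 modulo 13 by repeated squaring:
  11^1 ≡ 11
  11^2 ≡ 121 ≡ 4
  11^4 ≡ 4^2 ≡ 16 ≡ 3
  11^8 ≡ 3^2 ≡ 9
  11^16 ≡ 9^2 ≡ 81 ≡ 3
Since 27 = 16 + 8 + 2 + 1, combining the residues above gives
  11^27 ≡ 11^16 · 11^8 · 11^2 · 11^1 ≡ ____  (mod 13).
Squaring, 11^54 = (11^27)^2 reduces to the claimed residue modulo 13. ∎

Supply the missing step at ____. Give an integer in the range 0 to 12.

11^16 · 11^8 · 11^2 · 11^1 ≡ 3 · 9 · 4 · 11 = 1188.
1188 mod 13 = 5, so 11^27 ≡ 5 (mod 13).

5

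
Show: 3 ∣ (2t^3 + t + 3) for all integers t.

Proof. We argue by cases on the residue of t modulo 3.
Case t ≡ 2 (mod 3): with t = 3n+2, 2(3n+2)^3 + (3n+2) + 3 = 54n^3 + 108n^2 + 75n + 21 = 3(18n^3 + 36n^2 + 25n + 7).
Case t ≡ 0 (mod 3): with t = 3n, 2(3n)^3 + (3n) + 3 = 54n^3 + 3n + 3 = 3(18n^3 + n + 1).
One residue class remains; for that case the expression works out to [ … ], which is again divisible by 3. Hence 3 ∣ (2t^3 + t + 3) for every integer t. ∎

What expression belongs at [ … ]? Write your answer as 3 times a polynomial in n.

Only t ≡ 1 (mod 3) is unaccounted for. Put t = 3n+1:
2(3n+1)^3 + (3n+1) + 3 expands to 54n^3 + 54n^2 + 21n + 6,
and factoring out 3 leaves 3(18n^3 + 18n^2 + 7n + 2).

3(18n^3 + 18n^2 + 7n + 2)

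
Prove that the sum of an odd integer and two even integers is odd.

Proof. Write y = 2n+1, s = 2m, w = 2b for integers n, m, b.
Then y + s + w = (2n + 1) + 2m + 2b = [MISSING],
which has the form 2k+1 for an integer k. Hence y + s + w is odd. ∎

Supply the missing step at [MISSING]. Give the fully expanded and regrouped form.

Expanding: (2n + 1) + 2m + 2b = 2b + 2m + 2n + 1.
Every term except the constant is even, so this is 2(b + m + n) + 1,
and b + m + n ∈ ℤ gives the required form.

2(b + m + n) + 1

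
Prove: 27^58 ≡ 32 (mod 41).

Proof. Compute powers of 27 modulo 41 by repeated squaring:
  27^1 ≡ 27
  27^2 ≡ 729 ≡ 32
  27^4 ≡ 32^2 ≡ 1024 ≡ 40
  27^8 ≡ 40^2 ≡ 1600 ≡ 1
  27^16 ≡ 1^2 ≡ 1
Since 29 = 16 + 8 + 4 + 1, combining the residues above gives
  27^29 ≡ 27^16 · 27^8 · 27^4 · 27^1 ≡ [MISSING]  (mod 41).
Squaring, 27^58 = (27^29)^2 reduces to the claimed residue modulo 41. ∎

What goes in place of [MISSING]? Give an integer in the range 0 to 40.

14

27^16 · 27^8 · 27^4 · 27^1 ≡ 1 · 1 · 40 · 27 = 1080.
1080 mod 41 = 14, so 27^29 ≡ 14 (mod 41).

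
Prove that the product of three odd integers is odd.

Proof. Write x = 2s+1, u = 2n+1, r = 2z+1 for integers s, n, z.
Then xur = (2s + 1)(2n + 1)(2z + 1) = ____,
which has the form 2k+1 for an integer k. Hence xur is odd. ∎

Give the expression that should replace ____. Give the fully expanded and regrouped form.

2(4nsz + 2ns + 2nz + n + 2sz + s + z) + 1

(2s + 1)(2n + 1)(2z + 1) = 8nsz + 4ns + 4nz + 2n + 4sz + 2s + 2z + 1
= 2(4nsz + 2ns + 2nz + n + 2sz + s + z) + 1.
Since 4nsz + 2ns + 2nz + n + 2sz + s + z is an integer, the product is of the form 2k+1 for an integer k.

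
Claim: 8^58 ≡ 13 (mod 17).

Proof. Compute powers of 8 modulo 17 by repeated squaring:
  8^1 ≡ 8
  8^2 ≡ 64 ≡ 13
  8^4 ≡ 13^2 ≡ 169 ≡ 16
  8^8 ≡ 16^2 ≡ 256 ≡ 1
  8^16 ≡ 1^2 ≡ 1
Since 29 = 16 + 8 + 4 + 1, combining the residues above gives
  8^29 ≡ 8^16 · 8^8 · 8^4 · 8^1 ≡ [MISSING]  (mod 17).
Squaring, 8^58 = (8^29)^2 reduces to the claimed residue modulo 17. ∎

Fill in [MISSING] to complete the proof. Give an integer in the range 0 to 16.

9

Multiply the listed residues: 1 · 1 · 16 · 8 = 1 → 16 → 128.
Reducing modulo 17: 128 = 7·17 + 9, so 8^29 ≡ 9.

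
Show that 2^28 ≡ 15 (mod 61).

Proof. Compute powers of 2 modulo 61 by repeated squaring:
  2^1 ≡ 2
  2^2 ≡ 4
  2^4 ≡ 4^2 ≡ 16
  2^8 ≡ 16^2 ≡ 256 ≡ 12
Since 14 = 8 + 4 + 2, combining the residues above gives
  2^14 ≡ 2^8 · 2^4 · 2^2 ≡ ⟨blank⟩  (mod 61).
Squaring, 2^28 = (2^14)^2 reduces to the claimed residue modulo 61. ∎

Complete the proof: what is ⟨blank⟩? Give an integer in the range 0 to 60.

2^8 · 2^4 · 2^2 ≡ 12 · 16 · 4 = 768.
768 mod 61 = 36, so 2^14 ≡ 36 (mod 61).

36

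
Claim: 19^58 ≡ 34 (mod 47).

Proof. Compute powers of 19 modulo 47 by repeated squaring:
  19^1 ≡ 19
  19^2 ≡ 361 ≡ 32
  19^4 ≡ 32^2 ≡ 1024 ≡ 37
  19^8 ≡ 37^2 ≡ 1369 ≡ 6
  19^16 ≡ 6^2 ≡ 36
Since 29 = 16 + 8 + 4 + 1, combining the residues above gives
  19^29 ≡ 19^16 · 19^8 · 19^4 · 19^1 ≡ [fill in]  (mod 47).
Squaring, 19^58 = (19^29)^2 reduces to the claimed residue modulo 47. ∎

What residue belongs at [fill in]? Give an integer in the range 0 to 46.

Multiply the listed residues: 36 · 6 · 37 · 19 = 216 → 7992 → 151848.
Reducing modulo 47: 151848 = 3230·47 + 38, so 19^29 ≡ 38.

38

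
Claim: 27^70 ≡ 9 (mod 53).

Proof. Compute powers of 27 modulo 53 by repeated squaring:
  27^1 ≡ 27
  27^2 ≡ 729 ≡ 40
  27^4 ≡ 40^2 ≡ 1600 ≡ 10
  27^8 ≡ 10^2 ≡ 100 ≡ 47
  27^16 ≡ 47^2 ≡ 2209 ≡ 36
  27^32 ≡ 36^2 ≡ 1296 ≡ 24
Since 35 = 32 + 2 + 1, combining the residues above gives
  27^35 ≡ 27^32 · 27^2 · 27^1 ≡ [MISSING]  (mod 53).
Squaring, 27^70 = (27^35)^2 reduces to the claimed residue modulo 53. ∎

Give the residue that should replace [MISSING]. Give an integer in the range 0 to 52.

3

27^32 · 27^2 · 27^1 ≡ 24 · 40 · 27 = 25920.
25920 mod 53 = 3, so 27^35 ≡ 3 (mod 53).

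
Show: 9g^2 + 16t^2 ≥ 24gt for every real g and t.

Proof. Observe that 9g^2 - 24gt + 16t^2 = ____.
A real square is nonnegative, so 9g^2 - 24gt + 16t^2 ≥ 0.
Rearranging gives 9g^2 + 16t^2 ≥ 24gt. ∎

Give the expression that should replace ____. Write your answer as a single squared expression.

9g^2 - 24gt + 16t^2 is a perfect-square trinomial: the outer terms are (3g)^2 and (4t)^2, and the cross term is -2·3g·4t.
So 9g^2 - 24gt + 16t^2 = (3g - 4t)^2 ≥ 0.

(3g - 4t)^2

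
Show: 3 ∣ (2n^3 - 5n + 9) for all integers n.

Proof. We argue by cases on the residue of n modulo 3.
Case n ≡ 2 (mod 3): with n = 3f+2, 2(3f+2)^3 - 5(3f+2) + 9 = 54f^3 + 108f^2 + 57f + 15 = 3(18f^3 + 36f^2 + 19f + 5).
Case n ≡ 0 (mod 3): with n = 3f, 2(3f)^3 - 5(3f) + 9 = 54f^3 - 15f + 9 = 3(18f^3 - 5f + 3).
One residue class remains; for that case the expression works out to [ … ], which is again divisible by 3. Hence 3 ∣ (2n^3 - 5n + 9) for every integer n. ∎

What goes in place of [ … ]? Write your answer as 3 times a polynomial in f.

The residues treated are {2, 0}, so the missing case is n ≡ 1 (mod 3); write n = 3f+1.
Then 2(3f+1)^3 - 5(3f+1) + 9 = 54f^3 + 54f^2 + 3f + 6 = 3(18f^3 + 18f^2 + f + 2).

3(18f^3 + 18f^2 + f + 2)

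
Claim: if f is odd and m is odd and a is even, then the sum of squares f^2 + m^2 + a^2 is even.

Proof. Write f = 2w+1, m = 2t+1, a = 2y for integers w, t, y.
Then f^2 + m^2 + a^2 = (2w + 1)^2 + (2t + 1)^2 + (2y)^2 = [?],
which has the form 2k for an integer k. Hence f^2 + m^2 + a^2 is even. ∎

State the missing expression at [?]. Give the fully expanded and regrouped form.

2(2t^2 + 2t + 2w^2 + 2w + 2y^2 + 1)

(2w + 1)^2 + (2t + 1)^2 + (2y)^2 = 4t^2 + 4t + 4w^2 + 4w + 4y^2 + 2
= 2(2t^2 + 2t + 2w^2 + 2w + 2y^2 + 1).
Since 2t^2 + 2t + 2w^2 + 2w + 2y^2 + 1 is an integer, the sum of squares is of the form 2k for an integer k.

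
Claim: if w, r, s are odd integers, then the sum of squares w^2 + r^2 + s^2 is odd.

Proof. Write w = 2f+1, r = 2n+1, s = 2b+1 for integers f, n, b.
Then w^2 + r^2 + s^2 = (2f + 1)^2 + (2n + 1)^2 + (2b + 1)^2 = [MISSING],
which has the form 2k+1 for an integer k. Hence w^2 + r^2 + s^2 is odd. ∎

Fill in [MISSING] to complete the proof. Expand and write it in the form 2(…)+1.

2(2b^2 + 2b + 2f^2 + 2f + 2n^2 + 2n + 1) + 1

(2f + 1)^2 + (2n + 1)^2 + (2b + 1)^2 = 4b^2 + 4b + 4f^2 + 4f + 4n^2 + 4n + 3
= 2(2b^2 + 2b + 2f^2 + 2f + 2n^2 + 2n + 1) + 1.
Since 2b^2 + 2b + 2f^2 + 2f + 2n^2 + 2n + 1 is an integer, the sum of squares is of the form 2k+1 for an integer k.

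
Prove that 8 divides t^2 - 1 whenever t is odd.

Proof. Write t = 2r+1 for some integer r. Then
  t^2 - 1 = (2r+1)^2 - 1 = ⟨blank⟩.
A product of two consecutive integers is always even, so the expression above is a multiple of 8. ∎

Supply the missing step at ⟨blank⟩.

4r(r + 1)

(2r+1)^2 - 1 = 4r^2 + 4r + 1 - 1 = 4r^2 + 4r = 4r(r+1).
Since r and r+1 are consecutive, r(r+1) is even, and 4·(even) is a multiple of 8.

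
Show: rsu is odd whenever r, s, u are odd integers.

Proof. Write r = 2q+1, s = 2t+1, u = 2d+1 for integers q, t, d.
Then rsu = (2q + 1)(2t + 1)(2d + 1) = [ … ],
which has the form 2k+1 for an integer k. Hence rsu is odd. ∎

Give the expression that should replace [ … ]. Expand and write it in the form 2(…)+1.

2(4dqt + 2dq + 2dt + d + 2qt + q + t) + 1

(2q + 1)(2t + 1)(2d + 1) = 8dqt + 4dq + 4dt + 2d + 4qt + 2q + 2t + 1
= 2(4dqt + 2dq + 2dt + d + 2qt + q + t) + 1.
Since 4dqt + 2dq + 2dt + d + 2qt + q + t is an integer, the product is of the form 2k+1 for an integer k.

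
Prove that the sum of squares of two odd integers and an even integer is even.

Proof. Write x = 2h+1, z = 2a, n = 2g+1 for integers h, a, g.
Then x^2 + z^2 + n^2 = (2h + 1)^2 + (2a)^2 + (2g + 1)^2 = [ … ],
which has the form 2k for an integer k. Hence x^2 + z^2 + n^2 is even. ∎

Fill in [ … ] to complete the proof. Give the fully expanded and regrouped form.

2(2a^2 + 2g^2 + 2g + 2h^2 + 2h + 1)

Expanding: (2h + 1)^2 + (2a)^2 + (2g + 1)^2 = 4a^2 + 4g^2 + 4g + 4h^2 + 4h + 2.
Every term is even; pulling out the factor of 2 gives 2(2a^2 + 2g^2 + 2g + 2h^2 + 2h + 1).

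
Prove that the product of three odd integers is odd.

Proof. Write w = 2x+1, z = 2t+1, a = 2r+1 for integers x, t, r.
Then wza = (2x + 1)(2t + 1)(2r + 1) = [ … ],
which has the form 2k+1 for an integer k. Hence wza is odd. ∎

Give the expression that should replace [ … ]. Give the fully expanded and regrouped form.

2(4rtx + 2rt + 2rx + r + 2tx + t + x) + 1

(2x + 1)(2t + 1)(2r + 1) = 8rtx + 4rt + 4rx + 2r + 4tx + 2t + 2x + 1
= 2(4rtx + 2rt + 2rx + r + 2tx + t + x) + 1.
Since 4rtx + 2rt + 2rx + r + 2tx + t + x is an integer, the product is of the form 2k+1 for an integer k.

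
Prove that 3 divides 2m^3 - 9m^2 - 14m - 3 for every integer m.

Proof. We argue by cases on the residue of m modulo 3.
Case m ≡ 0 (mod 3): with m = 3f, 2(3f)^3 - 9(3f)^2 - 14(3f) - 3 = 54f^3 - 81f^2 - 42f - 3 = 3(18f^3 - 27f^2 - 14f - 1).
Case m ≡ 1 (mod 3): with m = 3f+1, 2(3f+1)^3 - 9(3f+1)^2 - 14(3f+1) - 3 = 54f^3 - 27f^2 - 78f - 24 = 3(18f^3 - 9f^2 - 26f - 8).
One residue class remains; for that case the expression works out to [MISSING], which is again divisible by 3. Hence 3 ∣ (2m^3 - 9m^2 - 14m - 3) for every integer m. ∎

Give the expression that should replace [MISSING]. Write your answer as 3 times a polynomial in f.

The residues treated are {0, 1}, so the missing case is m ≡ 2 (mod 3); write m = 3f+2.
Then 2(3f+2)^3 - 9(3f+2)^2 - 14(3f+2) - 3 = 54f^3 + 27f^2 - 78f - 51 = 3(18f^3 + 9f^2 - 26f - 17).

3(18f^3 + 9f^2 - 26f - 17)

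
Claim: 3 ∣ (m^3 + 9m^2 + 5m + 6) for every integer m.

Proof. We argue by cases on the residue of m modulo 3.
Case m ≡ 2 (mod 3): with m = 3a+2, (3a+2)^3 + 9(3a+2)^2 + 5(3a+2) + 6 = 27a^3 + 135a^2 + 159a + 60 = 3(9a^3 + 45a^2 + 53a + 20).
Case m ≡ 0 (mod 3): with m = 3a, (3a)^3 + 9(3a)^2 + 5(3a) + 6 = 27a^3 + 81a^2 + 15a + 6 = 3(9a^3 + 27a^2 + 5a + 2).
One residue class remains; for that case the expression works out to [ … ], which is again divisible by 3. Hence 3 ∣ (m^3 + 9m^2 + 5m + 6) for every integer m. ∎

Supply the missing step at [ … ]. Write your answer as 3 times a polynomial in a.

3(9a^3 + 36a^2 + 26a + 7)

Only m ≡ 1 (mod 3) is unaccounted for. Put m = 3a+1:
(3a+1)^3 + 9(3a+1)^2 + 5(3a+1) + 6 expands to 27a^3 + 108a^2 + 78a + 21,
and factoring out 3 leaves 3(9a^3 + 36a^2 + 26a + 7).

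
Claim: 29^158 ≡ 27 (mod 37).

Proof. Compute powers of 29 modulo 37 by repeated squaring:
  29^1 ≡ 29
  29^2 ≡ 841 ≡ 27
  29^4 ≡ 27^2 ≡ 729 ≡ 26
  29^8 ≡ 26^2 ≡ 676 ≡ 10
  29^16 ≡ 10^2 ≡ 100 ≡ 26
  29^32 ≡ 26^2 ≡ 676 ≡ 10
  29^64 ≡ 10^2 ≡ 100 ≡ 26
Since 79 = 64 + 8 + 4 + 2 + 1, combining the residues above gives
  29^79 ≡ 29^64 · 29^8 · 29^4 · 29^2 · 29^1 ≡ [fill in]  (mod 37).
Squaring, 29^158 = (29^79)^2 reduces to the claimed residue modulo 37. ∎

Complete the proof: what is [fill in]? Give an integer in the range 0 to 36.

8

29^64 · 29^8 · 29^4 · 29^2 · 29^1 ≡ 26 · 10 · 26 · 27 · 29 = 5293080.
5293080 mod 37 = 8, so 29^79 ≡ 8 (mod 37).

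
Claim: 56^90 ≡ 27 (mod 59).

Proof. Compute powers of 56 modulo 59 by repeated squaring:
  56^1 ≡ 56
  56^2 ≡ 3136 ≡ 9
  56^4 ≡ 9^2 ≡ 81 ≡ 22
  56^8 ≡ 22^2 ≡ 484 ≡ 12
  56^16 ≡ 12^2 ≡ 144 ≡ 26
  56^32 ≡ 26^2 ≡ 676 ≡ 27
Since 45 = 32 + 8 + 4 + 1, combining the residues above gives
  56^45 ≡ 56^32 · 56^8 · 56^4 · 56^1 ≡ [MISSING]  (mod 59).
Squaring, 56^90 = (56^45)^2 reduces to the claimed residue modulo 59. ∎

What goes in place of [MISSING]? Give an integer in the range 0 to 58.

33

56^32 · 56^8 · 56^4 · 56^1 ≡ 27 · 12 · 22 · 56 = 399168.
399168 mod 59 = 33, so 56^45 ≡ 33 (mod 59).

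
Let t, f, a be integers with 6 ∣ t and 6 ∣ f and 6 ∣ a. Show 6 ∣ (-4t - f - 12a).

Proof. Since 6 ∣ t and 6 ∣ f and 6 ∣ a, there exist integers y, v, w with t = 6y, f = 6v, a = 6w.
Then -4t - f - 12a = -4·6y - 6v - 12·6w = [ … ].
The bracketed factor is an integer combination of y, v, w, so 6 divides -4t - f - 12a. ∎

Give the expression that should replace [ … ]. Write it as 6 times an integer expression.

Each term has a factor of 6: -4·6y - 6v - 12·6w = 6·(-v - 12w - 4y).
Since -v - 12w - 4y is an integer, 6 ∣ (-4t - f - 12a).

6(-v - 12w - 4y)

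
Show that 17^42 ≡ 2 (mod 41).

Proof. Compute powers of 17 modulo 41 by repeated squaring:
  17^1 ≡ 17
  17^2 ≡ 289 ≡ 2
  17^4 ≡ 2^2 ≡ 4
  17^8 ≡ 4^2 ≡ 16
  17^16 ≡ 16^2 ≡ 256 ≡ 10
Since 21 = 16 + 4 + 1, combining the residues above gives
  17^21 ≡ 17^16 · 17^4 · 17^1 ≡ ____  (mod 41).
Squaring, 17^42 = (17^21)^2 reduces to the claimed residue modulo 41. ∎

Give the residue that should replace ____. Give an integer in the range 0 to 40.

24

Multiply the listed residues: 10 · 4 · 17 = 40 → 680.
Reducing modulo 41: 680 = 16·41 + 24, so 17^21 ≡ 24.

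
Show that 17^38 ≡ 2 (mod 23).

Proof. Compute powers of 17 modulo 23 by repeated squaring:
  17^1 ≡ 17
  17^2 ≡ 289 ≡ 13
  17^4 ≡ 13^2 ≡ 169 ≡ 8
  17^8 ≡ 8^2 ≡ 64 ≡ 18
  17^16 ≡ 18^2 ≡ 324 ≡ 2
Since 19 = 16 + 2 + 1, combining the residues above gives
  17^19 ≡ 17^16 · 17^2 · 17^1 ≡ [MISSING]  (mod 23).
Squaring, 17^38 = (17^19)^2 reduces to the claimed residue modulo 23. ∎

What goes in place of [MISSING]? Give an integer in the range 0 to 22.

5

17^16 · 17^2 · 17^1 ≡ 2 · 13 · 17 = 442.
442 mod 23 = 5, so 17^19 ≡ 5 (mod 23).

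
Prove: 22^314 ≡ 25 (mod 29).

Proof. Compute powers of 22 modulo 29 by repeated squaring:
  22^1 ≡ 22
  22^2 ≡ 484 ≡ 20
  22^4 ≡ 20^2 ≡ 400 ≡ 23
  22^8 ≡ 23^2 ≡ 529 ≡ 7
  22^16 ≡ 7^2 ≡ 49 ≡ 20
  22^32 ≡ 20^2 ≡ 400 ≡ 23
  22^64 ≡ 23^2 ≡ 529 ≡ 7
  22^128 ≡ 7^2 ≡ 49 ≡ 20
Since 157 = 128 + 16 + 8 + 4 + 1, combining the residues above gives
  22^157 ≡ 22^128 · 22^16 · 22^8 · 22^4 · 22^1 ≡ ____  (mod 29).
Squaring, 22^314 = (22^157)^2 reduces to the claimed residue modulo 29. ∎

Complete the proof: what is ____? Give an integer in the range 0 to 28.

22^128 · 22^16 · 22^8 · 22^4 · 22^1 ≡ 20 · 20 · 7 · 23 · 22 = 1416800.
1416800 mod 29 = 5, so 22^157 ≡ 5 (mod 29).

5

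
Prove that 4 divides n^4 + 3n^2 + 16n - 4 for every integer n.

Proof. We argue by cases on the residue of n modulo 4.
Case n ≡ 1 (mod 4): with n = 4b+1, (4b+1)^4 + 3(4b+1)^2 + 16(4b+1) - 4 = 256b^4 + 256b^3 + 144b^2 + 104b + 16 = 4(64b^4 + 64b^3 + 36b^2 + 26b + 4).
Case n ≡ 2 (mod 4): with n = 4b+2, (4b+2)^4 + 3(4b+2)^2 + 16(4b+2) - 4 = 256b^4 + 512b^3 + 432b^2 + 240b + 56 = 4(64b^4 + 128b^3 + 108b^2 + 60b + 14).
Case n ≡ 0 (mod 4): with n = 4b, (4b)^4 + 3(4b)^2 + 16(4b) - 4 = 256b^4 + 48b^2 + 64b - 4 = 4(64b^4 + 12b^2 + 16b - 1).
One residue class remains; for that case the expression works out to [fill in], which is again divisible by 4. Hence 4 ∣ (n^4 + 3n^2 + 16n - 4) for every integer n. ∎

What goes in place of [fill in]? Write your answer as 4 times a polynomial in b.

4(64b^4 + 192b^3 + 228b^2 + 142b + 38)

The residues treated are {1, 2, 0}, so the missing case is n ≡ 3 (mod 4); write n = 4b+3.
Then (4b+3)^4 + 3(4b+3)^2 + 16(4b+3) - 4 = 256b^4 + 768b^3 + 912b^2 + 568b + 152 = 4(64b^4 + 192b^3 + 228b^2 + 142b + 38).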